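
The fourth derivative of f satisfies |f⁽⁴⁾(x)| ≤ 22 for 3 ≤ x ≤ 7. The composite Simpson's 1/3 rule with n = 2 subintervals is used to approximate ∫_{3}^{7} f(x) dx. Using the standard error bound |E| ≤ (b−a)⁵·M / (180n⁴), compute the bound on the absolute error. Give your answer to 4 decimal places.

|E| ≤ (4)⁵·22 / (180·2⁴) = 22528/2880 = 7.8222.

7.8222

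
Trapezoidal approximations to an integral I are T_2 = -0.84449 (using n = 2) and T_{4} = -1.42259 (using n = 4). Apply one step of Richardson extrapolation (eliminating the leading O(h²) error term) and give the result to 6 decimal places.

R = (4·T_{4} − T_2) / 3 = (4·(-1.42259) − (-0.84449))/3 = (-4.84587)/3 = -1.615290.

-1.615290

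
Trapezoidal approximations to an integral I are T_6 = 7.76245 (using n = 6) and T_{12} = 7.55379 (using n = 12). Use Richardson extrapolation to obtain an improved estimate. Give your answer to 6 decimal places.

R = (4·T_{12} − T_6) / 3 = (4·7.55379 − 7.76245)/3 = (22.45271)/3 = 7.484237.

7.484237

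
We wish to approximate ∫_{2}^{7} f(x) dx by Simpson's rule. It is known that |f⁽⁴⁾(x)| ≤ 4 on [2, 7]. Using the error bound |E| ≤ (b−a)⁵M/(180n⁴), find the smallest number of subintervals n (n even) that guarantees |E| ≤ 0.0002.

Need 12500/(180n⁴) ≤ 0.0002.
n⁴ ≥ 12500/(180·0.0002) = 347222 ⇒ n ≥ 24.2746, so the smallest even n is 26. (n must be even for Simpson's rule.)

26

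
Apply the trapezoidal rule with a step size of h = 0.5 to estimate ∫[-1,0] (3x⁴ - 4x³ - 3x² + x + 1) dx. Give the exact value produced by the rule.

h = (0 − (-1))/2 = 0.5.
Nodes x₀,…,x₂ = -1, -0.5, 0.
f(x) = 3x⁴ - 4x³ - 3x² + x + 1: f₀=4, f₁=0.4375, f₂=1.
(h/2)·[f₀ + 2f₁ + f₂] = 0.25·(5.875) = 1.46875.

1.46875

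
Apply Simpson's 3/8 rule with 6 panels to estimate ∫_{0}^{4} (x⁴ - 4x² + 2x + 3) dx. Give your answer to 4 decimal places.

147.7037

h = (4 − 0)/6 = 0.666667.
Nodes x₀,…,x₆ = 0, 0.666667, 1.333333, 2, 2.666667, 3.333333, 4.
f(x) = x⁴ - 4x² + 2x + 3: f₀=3, f₁=2.753086, f₂=1.716049, f₃=7, f₄=30.456790, f₅=88.679012, f₆=203.
(3h/8)·[f₀ + 3f₁ + 3f₂ + 2f₃ + 3f₄ + 3f₅ + f₆] = 0.25·(590.814815) = 147.7037.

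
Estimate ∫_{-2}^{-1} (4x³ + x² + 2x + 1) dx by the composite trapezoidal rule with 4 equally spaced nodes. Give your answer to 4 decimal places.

h = (-1 − (-2))/3 = 0.333333.
Nodes x₀,…,x₃ = -2, -1.666667, -1.333333, -1.
f(x) = 4x³ + x² + 2x + 1: f₀=-31, f₁=-18.074074, f₂=-9.370370, f₃=-4.
(h/2)·[f₀ + 2f₁ + 2f₂ + f₃] = 0.166667·(-89.888889) = -14.9815.

-14.9815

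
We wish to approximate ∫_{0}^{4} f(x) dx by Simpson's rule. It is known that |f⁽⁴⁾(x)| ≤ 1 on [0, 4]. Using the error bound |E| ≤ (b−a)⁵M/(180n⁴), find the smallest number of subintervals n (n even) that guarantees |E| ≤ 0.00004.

20

Need 1024/(180n⁴) ≤ 0.00004.
n⁴ ≥ 1024/(180·0.00004) = 142222 ⇒ n ≥ 19.4197, so the smallest even n is 20. (n must be even for Simpson's rule.)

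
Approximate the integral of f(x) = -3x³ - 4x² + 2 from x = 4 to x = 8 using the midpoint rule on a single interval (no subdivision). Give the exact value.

M = (b−a)·f(6) = 4·(-790) = -3160.

-3160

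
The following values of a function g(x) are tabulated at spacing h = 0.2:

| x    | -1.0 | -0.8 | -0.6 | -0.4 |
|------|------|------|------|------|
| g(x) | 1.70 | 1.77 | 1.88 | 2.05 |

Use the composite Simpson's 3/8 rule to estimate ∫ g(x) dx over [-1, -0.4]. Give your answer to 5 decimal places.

h = 0.2, n = 3.
(3h/8)·[y₀ + 3y₁ + 3y₂ + y₃] = 0.075·(14.70) = 1.10250.

1.10250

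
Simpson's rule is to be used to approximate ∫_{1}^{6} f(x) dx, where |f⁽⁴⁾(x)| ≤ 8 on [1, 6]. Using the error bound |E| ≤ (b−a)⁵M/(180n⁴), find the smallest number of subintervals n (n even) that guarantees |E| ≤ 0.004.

14

Need 25000/(180n⁴) ≤ 0.004.
n⁴ ≥ 25000/(180·0.004) = 34722.2 ⇒ n ≥ 13.6506, so the smallest even n is 14. (n must be even for Simpson's rule.)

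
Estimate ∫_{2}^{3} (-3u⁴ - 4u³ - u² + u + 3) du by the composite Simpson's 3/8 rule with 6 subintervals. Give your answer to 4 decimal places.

-192.4340

h = (3 − 2)/6 = 0.166667.
Nodes u₀,…,u₆ = 2, 2.166667, 2.333333, 2.5, 2.666667, 2.833333, 3.
f(u) = -3u⁴ - 4u³ - u² + u + 3: f₀=-79, f₁=-106.326389, f₂=-139.851852, f₃=-180.4375, f₄=-229, f₅=-286.511574, f₆=-354.
(3h/8)·[f₀ + 3f₁ + 3f₂ + 2f₃ + 3f₄ + 3f₅ + f₆] = 0.0625·(-3078.944444) = -192.4340.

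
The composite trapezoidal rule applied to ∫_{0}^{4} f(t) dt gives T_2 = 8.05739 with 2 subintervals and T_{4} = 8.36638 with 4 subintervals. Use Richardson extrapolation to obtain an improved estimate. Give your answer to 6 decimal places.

R = (4·T_{4} − T_2) / 3 = (4·8.36638 − 8.05739)/3 = (25.40813)/3 = 8.469377.

8.469377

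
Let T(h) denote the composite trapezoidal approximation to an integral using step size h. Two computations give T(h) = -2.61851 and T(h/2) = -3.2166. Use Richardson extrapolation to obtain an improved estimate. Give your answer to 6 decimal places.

R = (4·T(h/2) − T(h)) / 3 = (4·(-3.2166) − (-2.61851))/3 = (-10.24789)/3 = -3.415963.

-3.415963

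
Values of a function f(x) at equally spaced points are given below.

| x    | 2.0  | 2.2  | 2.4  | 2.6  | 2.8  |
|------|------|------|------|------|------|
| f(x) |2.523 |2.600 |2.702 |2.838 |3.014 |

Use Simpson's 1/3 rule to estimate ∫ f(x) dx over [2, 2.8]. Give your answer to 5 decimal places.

2.17953

h = 0.2, n = 4.
(h/3)·[y₀ + 4y₁ + 2y₂ + 4y₃ + y₄] = 0.066667·(32.693) = 2.17953.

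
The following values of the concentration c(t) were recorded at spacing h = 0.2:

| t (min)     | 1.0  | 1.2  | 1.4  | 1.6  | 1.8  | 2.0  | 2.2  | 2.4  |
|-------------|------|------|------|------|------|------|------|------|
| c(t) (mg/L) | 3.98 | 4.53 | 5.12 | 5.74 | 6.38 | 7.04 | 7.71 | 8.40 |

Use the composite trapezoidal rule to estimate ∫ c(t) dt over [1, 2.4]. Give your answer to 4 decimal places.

8.5420

h = 0.2, n = 7.
(h/2)·[y₀ + 2y₁ + 2y₂ + 2y₃ + 2y₄ + 2y₅ + 2y₆ + y₇] = 0.1·(85.42) = 8.5420.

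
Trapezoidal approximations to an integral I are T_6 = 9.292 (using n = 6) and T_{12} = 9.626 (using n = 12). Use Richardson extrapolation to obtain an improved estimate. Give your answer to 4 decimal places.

9.7373

R = (4·T_{12} − T_6) / 3 = (4·9.626 − 9.292)/3 = (29.212)/3 = 9.7373.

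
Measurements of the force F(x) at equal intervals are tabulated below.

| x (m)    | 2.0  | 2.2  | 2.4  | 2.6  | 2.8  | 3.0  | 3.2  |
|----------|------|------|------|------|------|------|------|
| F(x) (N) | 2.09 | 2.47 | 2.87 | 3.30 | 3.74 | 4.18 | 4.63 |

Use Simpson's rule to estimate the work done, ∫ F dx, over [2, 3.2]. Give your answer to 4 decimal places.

h = 0.2, n = 6.
(h/3)·[y₀ + 4y₁ + 2y₂ + 4y₃ + 2y₄ + 4y₅ + y₆] = 0.066667·(59.74) = 3.9827.

3.9827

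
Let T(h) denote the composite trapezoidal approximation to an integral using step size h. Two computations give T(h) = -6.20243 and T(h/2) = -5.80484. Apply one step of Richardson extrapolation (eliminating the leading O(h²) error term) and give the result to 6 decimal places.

-5.672310

R = (4·T(h/2) − T(h)) / 3 = (4·(-5.80484) − (-6.20243))/3 = (-17.01693)/3 = -5.672310.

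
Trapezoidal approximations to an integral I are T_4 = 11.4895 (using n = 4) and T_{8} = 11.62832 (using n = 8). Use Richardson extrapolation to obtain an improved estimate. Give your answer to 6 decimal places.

R = (4·T_{8} − T_4) / 3 = (4·11.62832 − 11.4895)/3 = (35.02378)/3 = 11.674593.

11.674593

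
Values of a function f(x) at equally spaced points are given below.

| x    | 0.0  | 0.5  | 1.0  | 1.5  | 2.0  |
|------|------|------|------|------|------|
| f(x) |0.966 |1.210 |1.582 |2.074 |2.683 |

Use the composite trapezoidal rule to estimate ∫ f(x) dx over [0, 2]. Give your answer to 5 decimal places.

h = 0.5, n = 4.
(h/2)·[y₀ + 2y₁ + 2y₂ + 2y₃ + y₄] = 0.25·(13.381) = 3.34525.

3.34525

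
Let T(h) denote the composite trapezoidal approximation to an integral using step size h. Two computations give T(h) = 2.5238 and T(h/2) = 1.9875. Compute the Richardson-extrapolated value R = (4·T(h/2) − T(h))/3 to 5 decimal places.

1.80873

R = (4·T(h/2) − T(h)) / 3 = (4·1.9875 − 2.5238)/3 = (5.4262)/3 = 1.80873.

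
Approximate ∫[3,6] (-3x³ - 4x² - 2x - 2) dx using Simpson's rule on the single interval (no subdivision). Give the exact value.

S = (b−a)/6 · [f(3) + 4f(4.5) + f(6)] = 0.5·[(-125) + 4·(-365.375) + (-806)] = -1196.25.

-1196.25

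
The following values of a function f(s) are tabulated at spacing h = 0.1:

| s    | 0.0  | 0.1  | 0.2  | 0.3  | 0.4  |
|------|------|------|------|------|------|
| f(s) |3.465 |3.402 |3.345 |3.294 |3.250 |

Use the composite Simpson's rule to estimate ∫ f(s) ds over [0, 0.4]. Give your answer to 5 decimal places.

1.33963

h = 0.1, n = 4.
(h/3)·[y₀ + 4y₁ + 2y₂ + 4y₃ + y₄] = 0.033333·(40.189) = 1.33963.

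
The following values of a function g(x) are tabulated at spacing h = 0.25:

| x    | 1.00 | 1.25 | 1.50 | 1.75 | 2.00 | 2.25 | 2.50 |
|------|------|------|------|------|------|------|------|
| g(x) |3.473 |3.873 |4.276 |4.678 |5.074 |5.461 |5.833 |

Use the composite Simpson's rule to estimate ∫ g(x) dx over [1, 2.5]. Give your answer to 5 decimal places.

7.00450

h = 0.25, n = 6.
(h/3)·[y₀ + 4y₁ + 2y₂ + 4y₃ + 2y₄ + 4y₅ + y₆] = 0.083333·(84.054) = 7.00450.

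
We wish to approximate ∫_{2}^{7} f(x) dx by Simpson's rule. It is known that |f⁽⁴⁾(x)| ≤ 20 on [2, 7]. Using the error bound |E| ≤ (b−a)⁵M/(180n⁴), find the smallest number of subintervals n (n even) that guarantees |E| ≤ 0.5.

Need 62500/(180n⁴) ≤ 0.5.
n⁴ ≥ 62500/(180·0.5) = 694.444 ⇒ n ≥ 5.1335, so the smallest even n is 6. (n must be even for Simpson's rule.)

6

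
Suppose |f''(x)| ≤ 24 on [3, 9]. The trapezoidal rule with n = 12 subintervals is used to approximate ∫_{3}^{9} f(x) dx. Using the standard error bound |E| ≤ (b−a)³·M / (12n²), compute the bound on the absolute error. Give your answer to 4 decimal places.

|E| ≤ (6)³·24 / (12·12²) = 5184/1728 = 3.0000.

3.0000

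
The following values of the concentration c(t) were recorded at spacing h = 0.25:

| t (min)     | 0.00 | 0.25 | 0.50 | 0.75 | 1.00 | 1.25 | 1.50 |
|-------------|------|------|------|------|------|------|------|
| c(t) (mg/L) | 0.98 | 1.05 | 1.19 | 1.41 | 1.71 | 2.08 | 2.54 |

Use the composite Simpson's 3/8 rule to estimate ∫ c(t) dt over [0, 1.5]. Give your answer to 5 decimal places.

h = 0.25, n = 6.
(3h/8)·[y₀ + 3y₁ + 3y₂ + 2y₃ + 3y₄ + 3y₅ + y₆] = 0.09375·(24.43) = 2.29031.

2.29031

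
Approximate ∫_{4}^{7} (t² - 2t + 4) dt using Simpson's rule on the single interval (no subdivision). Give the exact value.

S = (b−a)/6 · [f(4) + 4f(5.5) + f(7)] = 0.5·[12 + 4·23.25 + 39] = 72.

72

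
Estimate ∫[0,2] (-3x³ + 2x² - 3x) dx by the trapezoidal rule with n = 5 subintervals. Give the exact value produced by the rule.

-13.04

h = (2 − 0)/5 = 0.4.
Nodes x₀,…,x₅ = 0, 0.4, 0.8, 1.2, 1.6, 2.
f(x) = -3x³ + 2x² - 3x: f₀=0, f₁=-1.072, f₂=-2.656, f₃=-5.904, f₄=-11.968, f₅=-22.
(h/2)·[f₀ + 2f₁ + 2f₂ + 2f₃ + 2f₄ + f₅] = 0.2·(-65.2) = -13.04.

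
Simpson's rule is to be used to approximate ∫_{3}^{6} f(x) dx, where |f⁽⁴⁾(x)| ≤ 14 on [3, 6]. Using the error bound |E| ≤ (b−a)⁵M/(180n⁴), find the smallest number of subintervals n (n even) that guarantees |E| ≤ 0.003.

Need 3402/(180n⁴) ≤ 0.003.
n⁴ ≥ 3402/(180·0.003) = 6300 ⇒ n ≥ 8.9091, so the smallest even n is 10. (n must be even for Simpson's rule.)

10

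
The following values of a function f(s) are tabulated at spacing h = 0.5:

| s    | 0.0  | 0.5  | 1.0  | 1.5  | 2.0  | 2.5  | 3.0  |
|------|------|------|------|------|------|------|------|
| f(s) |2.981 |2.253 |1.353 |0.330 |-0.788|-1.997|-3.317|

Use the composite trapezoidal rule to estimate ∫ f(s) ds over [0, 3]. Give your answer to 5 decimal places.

h = 0.5, n = 6.
(h/2)·[y₀ + 2y₁ + 2y₂ + 2y₃ + 2y₄ + 2y₅ + y₆] = 0.25·(1.966) = 0.49150.

0.49150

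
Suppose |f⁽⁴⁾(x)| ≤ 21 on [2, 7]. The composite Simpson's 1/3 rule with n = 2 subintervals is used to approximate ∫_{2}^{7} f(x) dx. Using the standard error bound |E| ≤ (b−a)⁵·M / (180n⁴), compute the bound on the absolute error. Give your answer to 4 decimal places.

22.7865

|E| ≤ (5)⁵·21 / (180·2⁴) = 65625/2880 = 22.7865.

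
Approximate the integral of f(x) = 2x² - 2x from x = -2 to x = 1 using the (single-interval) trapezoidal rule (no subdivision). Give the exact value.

T = (b−a)/2 · [f(-2) + f(1)] = 1.5·[12 + 0] = 18.

18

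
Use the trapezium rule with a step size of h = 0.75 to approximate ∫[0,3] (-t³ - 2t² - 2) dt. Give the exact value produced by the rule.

h = (3 − 0)/4 = 0.75.
Nodes t₀,…,t₄ = 0, 0.75, 1.5, 2.25, 3.
f(t) = -t³ - 2t² - 2: f₀=-2, f₁=-3.546875, f₂=-9.875, f₃=-23.515625, f₄=-47.
(h/2)·[f₀ + 2f₁ + 2f₂ + 2f₃ + f₄] = 0.375·(-122.875) = -46.078125.

-46.078125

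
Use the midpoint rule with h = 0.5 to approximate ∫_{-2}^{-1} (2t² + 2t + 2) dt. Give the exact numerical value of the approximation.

3.625

h = (-1 − (-2))/2 = 0.5.
Midpoints m₁,…,m₂ = -1.75, -1.25.
f(m₁)=4.625, f(m₂)=2.625.
h·[f(m₁) + f(m₂)] = 0.5·(7.25) = 3.625.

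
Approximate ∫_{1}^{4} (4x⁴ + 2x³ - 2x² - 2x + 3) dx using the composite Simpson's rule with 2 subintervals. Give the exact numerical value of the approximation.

906

h = (4 − 1)/2 = 1.5.
Nodes x₀,…,x₂ = 1, 2.5, 4.
f(x) = 4x⁴ + 2x³ - 2x² - 2x + 3: f₀=5, f₁=173, f₂=1115.
(h/3)·[f₀ + 4f₁ + f₂] = 0.5·(1812) = 906.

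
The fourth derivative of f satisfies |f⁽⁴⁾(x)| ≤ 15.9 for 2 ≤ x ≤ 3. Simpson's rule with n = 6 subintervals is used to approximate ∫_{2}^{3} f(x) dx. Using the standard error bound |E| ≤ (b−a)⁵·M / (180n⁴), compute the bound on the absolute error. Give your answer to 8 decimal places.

0.00006816

|E| ≤ (1)⁵·15.9 / (180·6⁴) = 15.9/233280 = 0.00006816.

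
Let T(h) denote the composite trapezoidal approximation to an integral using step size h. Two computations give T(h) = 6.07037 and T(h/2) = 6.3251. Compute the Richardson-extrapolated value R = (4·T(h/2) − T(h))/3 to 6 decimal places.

6.410010

R = (4·T(h/2) − T(h)) / 3 = (4·6.3251 − 6.07037)/3 = (19.23003)/3 = 6.410010.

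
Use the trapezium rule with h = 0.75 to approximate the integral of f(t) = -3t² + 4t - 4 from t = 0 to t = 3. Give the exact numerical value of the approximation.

h = (3 − 0)/4 = 0.75.
Nodes t₀,…,t₄ = 0, 0.75, 1.5, 2.25, 3.
f(t) = -3t² + 4t - 4: f₀=-4, f₁=-2.6875, f₂=-4.75, f₃=-10.1875, f₄=-19.
(h/2)·[f₀ + 2f₁ + 2f₂ + 2f₃ + f₄] = 0.375·(-58.25) = -21.84375.

-21.84375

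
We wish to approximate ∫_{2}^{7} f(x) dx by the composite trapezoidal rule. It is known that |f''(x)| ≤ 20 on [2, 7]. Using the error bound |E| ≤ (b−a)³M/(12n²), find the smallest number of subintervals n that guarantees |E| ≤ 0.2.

Need 2500/(12n²) ≤ 0.2.
n² ≥ 2500/(12·0.2) = 1041.67 ⇒ n ≥ 32.2749, so the smallest n is 33.

33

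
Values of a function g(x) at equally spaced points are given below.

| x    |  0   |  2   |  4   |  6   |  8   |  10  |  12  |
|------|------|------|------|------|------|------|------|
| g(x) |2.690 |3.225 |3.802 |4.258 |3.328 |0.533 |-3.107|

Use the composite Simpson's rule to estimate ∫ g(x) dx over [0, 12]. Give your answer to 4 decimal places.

30.6047

h = 2, n = 6.
(h/3)·[y₀ + 4y₁ + 2y₂ + 4y₃ + 2y₄ + 4y₅ + y₆] = 0.666667·(45.907) = 30.6047.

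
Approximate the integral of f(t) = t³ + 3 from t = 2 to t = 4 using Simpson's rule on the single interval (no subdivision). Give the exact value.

S = (b−a)/6 · [f(2) + 4f(3) + f(4)] = 0.333333·[11 + 4·30 + 67] = 66.

66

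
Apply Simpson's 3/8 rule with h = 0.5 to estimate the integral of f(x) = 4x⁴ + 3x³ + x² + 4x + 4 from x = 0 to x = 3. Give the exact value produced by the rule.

294.375

h = (3 − 0)/6 = 0.5.
Nodes x₀,…,x₆ = 0, 0.5, 1, 1.5, 2, 2.5, 3.
f(x) = 4x⁴ + 3x³ + x² + 4x + 4: f₀=4, f₁=6.875, f₂=16, f₃=42.625, f₄=104, f₅=223.375, f₆=430.
(3h/8)·[f₀ + 3f₁ + 3f₂ + 2f₃ + 3f₄ + 3f₅ + f₆] = 0.1875·(1570) = 294.375.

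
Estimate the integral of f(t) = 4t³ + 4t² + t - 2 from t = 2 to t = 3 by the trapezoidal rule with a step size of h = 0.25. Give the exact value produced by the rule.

91.1875

h = (3 − 2)/4 = 0.25.
Nodes t₀,…,t₄ = 2, 2.25, 2.5, 2.75, 3.
f(t) = 4t³ + 4t² + t - 2: f₀=48, f₁=66.0625, f₂=88, f₃=114.1875, f₄=145.
(h/2)·[f₀ + 2f₁ + 2f₂ + 2f₃ + f₄] = 0.125·(729.5) = 91.1875.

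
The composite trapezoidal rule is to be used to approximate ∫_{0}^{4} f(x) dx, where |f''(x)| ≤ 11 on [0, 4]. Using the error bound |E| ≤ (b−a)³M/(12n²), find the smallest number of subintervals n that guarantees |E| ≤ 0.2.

Need 704/(12n²) ≤ 0.2.
n² ≥ 704/(12·0.2) = 293.333 ⇒ n ≥ 17.1270, so the smallest n is 18.

18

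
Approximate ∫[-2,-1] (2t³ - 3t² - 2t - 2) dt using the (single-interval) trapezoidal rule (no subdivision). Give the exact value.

-15.5

T = (b−a)/2 · [f(-2) + f(-1)] = 0.5·[(-26) + (-5)] = -15.5.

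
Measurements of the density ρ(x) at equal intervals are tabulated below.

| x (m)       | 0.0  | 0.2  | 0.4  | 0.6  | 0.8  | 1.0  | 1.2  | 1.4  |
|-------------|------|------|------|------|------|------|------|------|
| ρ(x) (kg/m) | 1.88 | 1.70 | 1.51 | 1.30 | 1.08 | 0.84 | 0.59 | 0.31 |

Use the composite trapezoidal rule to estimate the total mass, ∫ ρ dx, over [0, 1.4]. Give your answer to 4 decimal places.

1.6230

h = 0.2, n = 7.
(h/2)·[y₀ + 2y₁ + 2y₂ + 2y₃ + 2y₄ + 2y₅ + 2y₆ + y₇] = 0.1·(16.23) = 1.6230.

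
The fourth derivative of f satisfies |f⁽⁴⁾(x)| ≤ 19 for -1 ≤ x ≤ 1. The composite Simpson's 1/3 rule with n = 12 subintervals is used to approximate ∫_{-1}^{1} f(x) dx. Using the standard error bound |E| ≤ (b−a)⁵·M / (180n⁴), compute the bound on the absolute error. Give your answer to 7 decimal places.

|E| ≤ (2)⁵·19 / (180·12⁴) = 608/3732480 = 0.0001629.

0.0001629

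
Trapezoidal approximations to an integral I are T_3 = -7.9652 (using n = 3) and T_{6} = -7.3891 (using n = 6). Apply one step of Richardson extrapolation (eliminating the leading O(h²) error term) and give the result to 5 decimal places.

R = (4·T_{6} − T_3) / 3 = (4·(-7.3891) − (-7.9652))/3 = (-21.5912)/3 = -7.19707.

-7.19707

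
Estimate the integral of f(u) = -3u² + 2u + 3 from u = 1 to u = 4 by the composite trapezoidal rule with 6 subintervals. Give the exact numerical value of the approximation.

h = (4 − 1)/6 = 0.5.
Nodes u₀,…,u₆ = 1, 1.5, 2, 2.5, 3, 3.5, 4.
f(u) = -3u² + 2u + 3: f₀=2, f₁=-0.75, f₂=-5, f₃=-10.75, f₄=-18, f₅=-26.75, f₆=-37.
(h/2)·[f₀ + 2f₁ + 2f₂ + 2f₃ + 2f₄ + 2f₅ + f₆] = 0.25·(-157.5) = -39.375.

-39.375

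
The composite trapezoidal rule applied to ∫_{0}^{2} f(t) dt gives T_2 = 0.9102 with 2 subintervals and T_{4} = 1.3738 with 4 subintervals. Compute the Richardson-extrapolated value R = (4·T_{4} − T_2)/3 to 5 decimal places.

1.52833

R = (4·T_{4} − T_2) / 3 = (4·1.3738 − 0.9102)/3 = (4.5850)/3 = 1.52833.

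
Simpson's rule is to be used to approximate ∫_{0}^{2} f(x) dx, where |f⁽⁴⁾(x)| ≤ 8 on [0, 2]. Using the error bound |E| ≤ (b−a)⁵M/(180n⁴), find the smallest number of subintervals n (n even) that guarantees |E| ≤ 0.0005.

8

Need 256/(180n⁴) ≤ 0.0005.
n⁴ ≥ 256/(180·0.0005) = 2844.44 ⇒ n ≥ 7.3030, so the smallest even n is 8. (n must be even for Simpson's rule.)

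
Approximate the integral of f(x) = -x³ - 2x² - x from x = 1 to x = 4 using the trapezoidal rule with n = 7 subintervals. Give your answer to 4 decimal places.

h = (4 − 1)/7 = 0.428571.
Nodes x₀,…,x₇ = 1, 1.428571, 1.857143, 2.285714, 2.714286, 3.142857, 3.571429, 4.
f(x) = -x³ - 2x² - x: f₀=-4, f₁=-8.425656, f₂=-15.160350, f₃=-24.676385, f₄=-37.446064, f₅=-53.941691, f₆=-74.635569, f₇=-100.
(h/2)·[f₀ + 2f₁ + 2f₂ + 2f₃ + 2f₄ + 2f₅ + 2f₆ + f₇] = 0.214286·(-532.571429) = -114.1224.

-114.1224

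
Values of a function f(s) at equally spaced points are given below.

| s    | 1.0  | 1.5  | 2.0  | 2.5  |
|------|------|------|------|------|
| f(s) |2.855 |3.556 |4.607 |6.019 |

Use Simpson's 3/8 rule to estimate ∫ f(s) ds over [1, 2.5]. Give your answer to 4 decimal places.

6.2556

h = 0.5, n = 3.
(3h/8)·[y₀ + 3y₁ + 3y₂ + y₃] = 0.1875·(33.363) = 6.2556.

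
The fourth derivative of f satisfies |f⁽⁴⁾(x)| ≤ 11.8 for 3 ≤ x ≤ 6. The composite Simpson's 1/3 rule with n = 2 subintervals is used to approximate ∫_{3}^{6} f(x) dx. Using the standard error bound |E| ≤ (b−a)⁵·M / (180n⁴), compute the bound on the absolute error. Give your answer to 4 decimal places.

|E| ≤ (3)⁵·11.8 / (180·2⁴) = 2867.4/2880 = 0.9956.

0.9956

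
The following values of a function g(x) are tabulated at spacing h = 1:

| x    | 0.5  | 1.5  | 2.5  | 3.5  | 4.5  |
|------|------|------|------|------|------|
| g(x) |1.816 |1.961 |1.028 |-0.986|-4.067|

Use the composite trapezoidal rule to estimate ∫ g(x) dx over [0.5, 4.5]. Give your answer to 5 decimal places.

h = 1, n = 4.
(h/2)·[y₀ + 2y₁ + 2y₂ + 2y₃ + y₄] = 0.5·(1.755) = 0.87750.

0.87750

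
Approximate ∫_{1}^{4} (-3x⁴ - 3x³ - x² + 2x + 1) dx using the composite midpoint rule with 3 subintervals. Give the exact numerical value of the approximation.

-770.9375

h = (4 − 1)/3 = 1.
Midpoints m₁,…,m₃ = 1.5, 2.5, 3.5.
f(m₁)=-23.5625, f(m₂)=-164.3125, f(m₃)=-583.0625.
h·[f(m₁) + f(m₂) + f(m₃)] = 1·(-770.9375) = -770.9375.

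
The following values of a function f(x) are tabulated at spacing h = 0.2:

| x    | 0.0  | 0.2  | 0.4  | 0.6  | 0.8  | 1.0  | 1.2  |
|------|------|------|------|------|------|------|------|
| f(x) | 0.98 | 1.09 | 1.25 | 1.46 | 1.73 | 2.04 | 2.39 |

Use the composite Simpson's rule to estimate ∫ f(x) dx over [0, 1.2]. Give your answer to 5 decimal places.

h = 0.2, n = 6.
(h/3)·[y₀ + 4y₁ + 2y₂ + 4y₃ + 2y₄ + 4y₅ + y₆] = 0.066667·(27.69) = 1.84600.

1.84600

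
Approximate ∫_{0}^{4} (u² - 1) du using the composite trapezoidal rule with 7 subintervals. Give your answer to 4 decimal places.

17.5510

h = (4 − 0)/7 = 0.571429.
Nodes u₀,…,u₇ = 0, 0.571429, 1.142857, 1.714286, 2.285714, 2.857143, 3.428571, 4.
f(u) = u² - 1: f₀=-1, f₁=-0.673469, f₂=0.306122, f₃=1.938776, f₄=4.224490, f₅=7.163265, f₆=10.755102, f₇=15.
(h/2)·[f₀ + 2f₁ + 2f₂ + 2f₃ + 2f₄ + 2f₅ + 2f₆ + f₇] = 0.285714·(61.428571) = 17.5510.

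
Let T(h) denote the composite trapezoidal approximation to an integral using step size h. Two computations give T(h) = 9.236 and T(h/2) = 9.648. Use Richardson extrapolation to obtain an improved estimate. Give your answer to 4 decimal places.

R = (4·T(h/2) − T(h)) / 3 = (4·9.648 − 9.236)/3 = (29.356)/3 = 9.7853.

9.7853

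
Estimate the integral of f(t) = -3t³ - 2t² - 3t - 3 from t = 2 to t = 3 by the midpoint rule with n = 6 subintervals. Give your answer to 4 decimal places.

-71.8600

h = (3 − 2)/6 = 0.166667.
Midpoints m₁,…,m₆ = 2.083333, 2.25, 2.416667, 2.583333, 2.75, 2.916667.
f(m₁)=-45.057292, f(m₂)=-54.046875, f(m₃)=-64.272569, f(m₄)=-75.817708, f(m₅)=-88.765625, f(m₆)=-103.199653.
h·[f(m₁) + f(m₂) + f(m₃) + f(m₄) + f(m₅) + f(m₆)] = 0.166667·(-431.159722) = -71.8600.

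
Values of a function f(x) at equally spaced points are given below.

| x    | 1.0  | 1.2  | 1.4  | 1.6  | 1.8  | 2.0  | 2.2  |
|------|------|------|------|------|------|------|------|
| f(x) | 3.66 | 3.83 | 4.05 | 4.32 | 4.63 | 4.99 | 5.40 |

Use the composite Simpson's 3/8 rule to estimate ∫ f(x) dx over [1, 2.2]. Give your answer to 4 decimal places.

h = 0.2, n = 6.
(3h/8)·[y₀ + 3y₁ + 3y₂ + 2y₃ + 3y₄ + 3y₅ + y₆] = 0.075·(70.20) = 5.2650.

5.2650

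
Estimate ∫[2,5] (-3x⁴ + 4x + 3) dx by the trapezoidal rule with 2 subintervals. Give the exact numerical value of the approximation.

-2066.53125

h = (5 − 2)/2 = 1.5.
Nodes x₀,…,x₂ = 2, 3.5, 5.
f(x) = -3x⁴ + 4x + 3: f₀=-37, f₁=-433.1875, f₂=-1852.
(h/2)·[f₀ + 2f₁ + f₂] = 0.75·(-2755.375) = -2066.53125.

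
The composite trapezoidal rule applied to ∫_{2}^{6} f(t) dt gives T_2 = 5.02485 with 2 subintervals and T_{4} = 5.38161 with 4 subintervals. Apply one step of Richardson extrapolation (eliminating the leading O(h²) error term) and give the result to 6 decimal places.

R = (4·T_{4} − T_2) / 3 = (4·5.38161 − 5.02485)/3 = (16.50159)/3 = 5.500530.

5.500530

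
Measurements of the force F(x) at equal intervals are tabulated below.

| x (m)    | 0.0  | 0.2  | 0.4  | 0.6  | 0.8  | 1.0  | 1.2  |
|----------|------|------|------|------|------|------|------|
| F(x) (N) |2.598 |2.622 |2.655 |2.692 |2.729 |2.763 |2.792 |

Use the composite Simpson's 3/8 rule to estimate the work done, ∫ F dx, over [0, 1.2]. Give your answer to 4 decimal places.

h = 0.2, n = 6.
(3h/8)·[y₀ + 3y₁ + 3y₂ + 2y₃ + 3y₄ + 3y₅ + y₆] = 0.075·(43.081) = 3.2311.

3.2311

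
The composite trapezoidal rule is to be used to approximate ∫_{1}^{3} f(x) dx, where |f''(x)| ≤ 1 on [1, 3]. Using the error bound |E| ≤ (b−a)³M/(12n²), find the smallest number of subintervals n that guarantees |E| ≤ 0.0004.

Need 8/(12n²) ≤ 0.0004.
n² ≥ 8/(12·0.0004) = 1666.67 ⇒ n ≥ 40.8248, so the smallest n is 41.

41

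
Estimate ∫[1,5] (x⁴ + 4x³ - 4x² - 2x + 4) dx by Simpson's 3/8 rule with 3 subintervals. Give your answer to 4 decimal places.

h = (5 − 1)/3 = 1.333333.
Nodes x₀,…,x₃ = 1, 2.333333, 3.666667, 5.
f(x) = x⁴ + 4x³ - 4x² - 2x + 4: f₀=3, f₁=58.012346, f₂=320.827160, f₃=1019.
(3h/8)·[f₀ + 3f₁ + 3f₂ + f₃] = 0.5·(2158.518519) = 1079.2593.

1079.2593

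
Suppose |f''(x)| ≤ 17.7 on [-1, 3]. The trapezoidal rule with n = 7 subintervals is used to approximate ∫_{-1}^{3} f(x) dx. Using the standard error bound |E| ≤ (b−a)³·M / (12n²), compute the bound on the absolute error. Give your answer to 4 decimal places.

1.9265

|E| ≤ (4)³·17.7 / (12·7²) = 1132.8/588 = 1.9265.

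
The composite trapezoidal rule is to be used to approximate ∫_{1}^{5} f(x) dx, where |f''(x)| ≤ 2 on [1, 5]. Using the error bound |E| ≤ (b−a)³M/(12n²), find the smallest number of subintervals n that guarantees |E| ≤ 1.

4

Need 128/(12n²) ≤ 1.
n² ≥ 128/(12·1) = 10.6667 ⇒ n ≥ 3.2660, so the smallest n is 4.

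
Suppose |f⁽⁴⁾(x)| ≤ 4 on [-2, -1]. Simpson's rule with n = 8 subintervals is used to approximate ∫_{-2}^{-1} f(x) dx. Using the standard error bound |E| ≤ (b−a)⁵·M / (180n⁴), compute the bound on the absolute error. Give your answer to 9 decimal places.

|E| ≤ (1)⁵·4 / (180·8⁴) = 4/737280 = 0.000005425.

0.000005425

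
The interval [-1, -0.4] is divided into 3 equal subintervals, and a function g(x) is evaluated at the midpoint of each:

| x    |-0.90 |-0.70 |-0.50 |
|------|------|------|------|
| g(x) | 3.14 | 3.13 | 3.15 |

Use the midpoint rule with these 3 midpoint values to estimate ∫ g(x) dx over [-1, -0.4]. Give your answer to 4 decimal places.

h = 0.2, n = 3.
h·[y(m₁) + y(m₂) + y(m₃)] = 0.2·(9.42) = 1.8840.

1.8840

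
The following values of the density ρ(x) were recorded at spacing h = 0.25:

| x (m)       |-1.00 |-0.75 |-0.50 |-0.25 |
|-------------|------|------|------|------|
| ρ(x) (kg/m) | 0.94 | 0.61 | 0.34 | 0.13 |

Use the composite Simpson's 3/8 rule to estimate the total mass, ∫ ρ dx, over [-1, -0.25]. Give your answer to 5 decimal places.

0.36750

h = 0.25, n = 3.
(3h/8)·[y₀ + 3y₁ + 3y₂ + y₃] = 0.09375·(3.92) = 0.36750.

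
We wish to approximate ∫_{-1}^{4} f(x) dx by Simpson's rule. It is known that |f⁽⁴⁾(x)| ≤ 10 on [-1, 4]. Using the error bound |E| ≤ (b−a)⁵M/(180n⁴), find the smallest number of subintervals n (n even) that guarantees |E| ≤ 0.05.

8

Need 31250/(180n⁴) ≤ 0.05.
n⁴ ≥ 31250/(180·0.05) = 3472.22 ⇒ n ≥ 7.6763, so the smallest even n is 8. (n must be even for Simpson's rule.)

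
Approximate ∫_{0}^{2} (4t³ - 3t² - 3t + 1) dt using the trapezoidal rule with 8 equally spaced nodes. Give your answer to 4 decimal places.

4.2449

h = (2 − 0)/7 = 0.285714.
Nodes t₀,…,t₇ = 0, 0.285714, 0.571429, 0.857143, 1.142857, 1.428571, 1.714286, 2.
f(t) = 4t³ - 3t² - 3t + 1: f₀=1, f₁=-0.008746, f₂=-0.947522, f₃=-1.256560, f₄=-0.376093, f₅=2.253644, f₆=7.192420, f₇=15.
(h/2)·[f₀ + 2f₁ + 2f₂ + 2f₃ + 2f₄ + 2f₅ + 2f₆ + f₇] = 0.142857·(29.714286) = 4.2449.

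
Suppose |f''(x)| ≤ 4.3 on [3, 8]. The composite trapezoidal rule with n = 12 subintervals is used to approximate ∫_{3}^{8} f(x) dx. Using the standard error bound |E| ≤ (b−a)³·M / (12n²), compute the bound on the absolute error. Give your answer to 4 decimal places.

0.3111

|E| ≤ (5)³·4.3 / (12·12²) = 537.5/1728 = 0.3111.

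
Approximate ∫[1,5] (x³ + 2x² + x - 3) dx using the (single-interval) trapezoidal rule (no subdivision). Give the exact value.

T = (b−a)/2 · [f(1) + f(5)] = 2·[1 + 177] = 356.

356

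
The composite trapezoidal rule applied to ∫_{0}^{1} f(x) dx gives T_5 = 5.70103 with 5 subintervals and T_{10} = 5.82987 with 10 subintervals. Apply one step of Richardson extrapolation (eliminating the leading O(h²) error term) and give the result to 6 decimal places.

5.872817

R = (4·T_{10} − T_5) / 3 = (4·5.82987 − 5.70103)/3 = (17.61845)/3 = 5.872817.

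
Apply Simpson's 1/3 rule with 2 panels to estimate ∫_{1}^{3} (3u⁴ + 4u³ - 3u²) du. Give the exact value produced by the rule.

h = (3 − 1)/2 = 1.
Nodes u₀,…,u₂ = 1, 2, 3.
f(u) = 3u⁴ + 4u³ - 3u²: f₀=4, f₁=68, f₂=324.
(h/3)·[f₀ + 4f₁ + f₂] = 0.333333·(600) = 200.

200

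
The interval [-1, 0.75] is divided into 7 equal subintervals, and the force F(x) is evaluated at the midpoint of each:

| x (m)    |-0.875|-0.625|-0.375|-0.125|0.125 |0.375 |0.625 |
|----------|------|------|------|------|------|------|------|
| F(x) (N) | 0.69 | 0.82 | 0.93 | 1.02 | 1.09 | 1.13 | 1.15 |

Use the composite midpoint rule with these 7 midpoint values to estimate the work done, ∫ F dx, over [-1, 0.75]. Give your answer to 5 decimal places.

1.70750

h = 0.25, n = 7.
h·[y(m₁) + y(m₂) + y(m₃) + y(m₄) + y(m₅) + y(m₆) + y(m₇)] = 0.25·(6.83) = 1.70750.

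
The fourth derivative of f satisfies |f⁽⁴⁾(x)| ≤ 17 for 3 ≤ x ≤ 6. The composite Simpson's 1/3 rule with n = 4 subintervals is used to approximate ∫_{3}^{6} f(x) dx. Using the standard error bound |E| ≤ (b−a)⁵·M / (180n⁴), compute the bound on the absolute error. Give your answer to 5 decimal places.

0.08965

|E| ≤ (3)⁵·17 / (180·4⁴) = 4131/46080 = 0.08965.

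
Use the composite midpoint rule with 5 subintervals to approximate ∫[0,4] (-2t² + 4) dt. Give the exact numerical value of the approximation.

h = (4 − 0)/5 = 0.8.
Midpoints m₁,…,m₅ = 0.4, 1.2, 2, 2.8, 3.6.
f(m₁)=3.68, f(m₂)=1.12, f(m₃)=-4, f(m₄)=-11.68, f(m₅)=-21.92.
h·[f(m₁) + f(m₂) + f(m₃) + f(m₄) + f(m₅)] = 0.8·(-32.8) = -26.24.

-26.24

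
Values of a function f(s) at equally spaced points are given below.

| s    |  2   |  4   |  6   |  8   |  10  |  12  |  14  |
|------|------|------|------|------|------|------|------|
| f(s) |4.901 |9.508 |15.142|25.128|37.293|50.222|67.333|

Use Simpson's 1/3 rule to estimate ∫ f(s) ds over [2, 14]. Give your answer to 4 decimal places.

344.3573

h = 2, n = 6.
(h/3)·[y₀ + 4y₁ + 2y₂ + 4y₃ + 2y₄ + 4y₅ + y₆] = 0.666667·(516.536) = 344.3573.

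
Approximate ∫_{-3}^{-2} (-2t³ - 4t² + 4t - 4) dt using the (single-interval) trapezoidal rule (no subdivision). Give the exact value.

-5

T = (b−a)/2 · [f(-3) + f(-2)] = 0.5·[2 + (-12)] = -5.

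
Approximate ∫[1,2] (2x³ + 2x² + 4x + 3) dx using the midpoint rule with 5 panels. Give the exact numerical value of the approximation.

h = (2 − 1)/5 = 0.2.
Midpoints m₁,…,m₅ = 1.1, 1.3, 1.5, 1.7, 1.9.
f(m₁)=12.482, f(m₂)=15.974, f(m₃)=20.25, f(m₄)=25.406, f(m₅)=31.538.
h·[f(m₁) + f(m₂) + f(m₃) + f(m₄) + f(m₅)] = 0.2·(105.65) = 21.13.

21.13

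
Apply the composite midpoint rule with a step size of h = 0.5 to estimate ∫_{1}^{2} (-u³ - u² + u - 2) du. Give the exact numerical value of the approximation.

-6.46875

h = (2 − 1)/2 = 0.5.
Midpoints m₁,…,m₂ = 1.25, 1.75.
f(m₁)=-4.265625, f(m₂)=-8.671875.
h·[f(m₁) + f(m₂)] = 0.5·(-12.9375) = -6.46875.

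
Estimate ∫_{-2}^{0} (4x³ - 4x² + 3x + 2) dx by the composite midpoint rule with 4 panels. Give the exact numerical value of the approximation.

-28

h = (0 − (-2))/4 = 0.5.
Midpoints m₁,…,m₄ = -1.75, -1.25, -0.75, -0.25.
f(m₁)=-36.9375, f(m₂)=-15.8125, f(m₃)=-4.1875, f(m₄)=0.9375.
h·[f(m₁) + f(m₂) + f(m₃) + f(m₄)] = 0.5·(-56) = -28.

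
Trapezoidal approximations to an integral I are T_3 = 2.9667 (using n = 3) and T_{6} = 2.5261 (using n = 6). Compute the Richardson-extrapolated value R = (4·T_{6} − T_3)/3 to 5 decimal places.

R = (4·T_{6} − T_3) / 3 = (4·2.5261 − 2.9667)/3 = (7.1377)/3 = 2.37923.

2.37923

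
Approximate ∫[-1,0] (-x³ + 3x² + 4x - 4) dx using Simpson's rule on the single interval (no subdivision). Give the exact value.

S = (b−a)/6 · [f(-1) + 4f(-0.5) + f(0)] = 0.166667·[(-4) + 4·(-5.125) + (-4)] = -4.75.

-4.75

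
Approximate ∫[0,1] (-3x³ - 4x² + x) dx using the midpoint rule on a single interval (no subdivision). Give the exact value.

M = (b−a)·f(0.5) = 1·(-0.875) = -0.875.

-0.875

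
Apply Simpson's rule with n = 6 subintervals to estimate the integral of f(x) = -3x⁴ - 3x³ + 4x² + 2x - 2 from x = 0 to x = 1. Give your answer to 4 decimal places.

-1.0170

h = (1 − 0)/6 = 0.166667.
Nodes x₀,…,x₆ = 0, 0.166667, 0.333333, 0.5, 0.666667, 0.833333, 1.
f(x) = -3x⁴ - 3x³ + 4x² + 2x - 2: f₀=-2, f₁=-1.571759, f₂=-1.037037, f₃=-0.5625, f₄=-0.370370, f₅=-0.738426, f₆=-2.
(h/3)·[f₀ + 4f₁ + 2f₂ + 4f₃ + 2f₄ + 4f₅ + f₆] = 0.055556·(-18.305556) = -1.0170.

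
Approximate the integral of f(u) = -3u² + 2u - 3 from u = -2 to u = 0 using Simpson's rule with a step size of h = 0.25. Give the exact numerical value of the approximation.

-18

h = (0 − (-2))/8 = 0.25.
Nodes u₀,…,u₈ = -2, -1.75, -1.5, -1.25, -1, -0.75, -0.5, -0.25, 0.
f(u) = -3u² + 2u - 3: f₀=-19, f₁=-15.6875, f₂=-12.75, f₃=-10.1875, f₄=-8, f₅=-6.1875, f₆=-4.75, f₇=-3.6875, f₈=-3.
(h/3)·[f₀ + 4f₁ + 2f₂ + 4f₃ + 2f₄ + 4f₅ + 2f₆ + 4f₇ + f₈] = 0.083333·(-216) = -18.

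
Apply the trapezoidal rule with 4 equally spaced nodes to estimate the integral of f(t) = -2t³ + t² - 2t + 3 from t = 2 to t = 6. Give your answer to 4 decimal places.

-617.9259

h = (6 − 2)/3 = 1.333333.
Nodes t₀,…,t₃ = 2, 3.333333, 4.666667, 6.
f(t) = -2t³ + t² - 2t + 3: f₀=-13, f₁=-66.629630, f₂=-187.814815, f₃=-405.
(h/2)·[f₀ + 2f₁ + 2f₂ + f₃] = 0.666667·(-926.888889) = -617.9259.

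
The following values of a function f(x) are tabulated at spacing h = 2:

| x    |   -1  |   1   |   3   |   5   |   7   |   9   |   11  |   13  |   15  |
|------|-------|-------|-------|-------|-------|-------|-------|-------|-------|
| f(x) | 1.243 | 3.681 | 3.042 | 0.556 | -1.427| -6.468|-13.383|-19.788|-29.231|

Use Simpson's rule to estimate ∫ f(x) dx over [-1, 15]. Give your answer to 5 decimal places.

-93.06667

h = 2, n = 8.
(h/3)·[y₀ + 4y₁ + 2y₂ + 4y₃ + 2y₄ + 4y₅ + 2y₆ + 4y₇ + y₈] = 0.666667·(-139.600) = -93.06667.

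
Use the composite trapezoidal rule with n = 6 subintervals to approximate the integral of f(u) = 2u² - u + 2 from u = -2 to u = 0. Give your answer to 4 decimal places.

11.4074

h = (0 − (-2))/6 = 0.333333.
Nodes u₀,…,u₆ = -2, -1.666667, -1.333333, -1, -0.666667, -0.333333, 0.
f(u) = 2u² - u + 2: f₀=12, f₁=9.222222, f₂=6.888889, f₃=5, f₄=3.555556, f₅=2.555556, f₆=2.
(h/2)·[f₀ + 2f₁ + 2f₂ + 2f₃ + 2f₄ + 2f₅ + f₆] = 0.166667·(68.444444) = 11.4074.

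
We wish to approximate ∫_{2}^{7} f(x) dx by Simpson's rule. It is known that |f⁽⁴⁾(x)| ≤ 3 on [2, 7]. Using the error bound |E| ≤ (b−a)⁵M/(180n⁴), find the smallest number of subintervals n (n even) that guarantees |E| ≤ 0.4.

Need 9375/(180n⁴) ≤ 0.4.
n⁴ ≥ 9375/(180·0.4) = 130.208 ⇒ n ≥ 3.3780, so the smallest even n is 4. (n must be even for Simpson's rule.)

4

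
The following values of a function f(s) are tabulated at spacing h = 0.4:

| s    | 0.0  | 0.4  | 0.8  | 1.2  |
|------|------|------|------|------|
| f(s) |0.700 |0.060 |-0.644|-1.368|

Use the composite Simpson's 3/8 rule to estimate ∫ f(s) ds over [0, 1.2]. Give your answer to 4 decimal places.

-0.3630

h = 0.4, n = 3.
(3h/8)·[y₀ + 3y₁ + 3y₂ + y₃] = 0.15·(-2.420) = -0.3630.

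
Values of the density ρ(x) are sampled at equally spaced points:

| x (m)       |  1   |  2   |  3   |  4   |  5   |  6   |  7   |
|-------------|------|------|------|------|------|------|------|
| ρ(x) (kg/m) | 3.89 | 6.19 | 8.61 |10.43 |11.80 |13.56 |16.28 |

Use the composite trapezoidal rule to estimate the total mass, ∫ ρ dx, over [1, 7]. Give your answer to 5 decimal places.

60.67500

h = 1, n = 6.
(h/2)·[y₀ + 2y₁ + 2y₂ + 2y₃ + 2y₄ + 2y₅ + y₆] = 0.5·(121.35) = 60.67500.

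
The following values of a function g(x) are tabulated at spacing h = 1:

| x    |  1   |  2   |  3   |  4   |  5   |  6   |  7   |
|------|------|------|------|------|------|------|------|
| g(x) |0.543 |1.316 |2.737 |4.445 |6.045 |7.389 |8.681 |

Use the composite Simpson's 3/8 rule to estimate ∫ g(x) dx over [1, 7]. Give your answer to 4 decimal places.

26.4656

h = 1, n = 6.
(3h/8)·[y₀ + 3y₁ + 3y₂ + 2y₃ + 3y₄ + 3y₅ + y₆] = 0.375·(70.575) = 26.4656.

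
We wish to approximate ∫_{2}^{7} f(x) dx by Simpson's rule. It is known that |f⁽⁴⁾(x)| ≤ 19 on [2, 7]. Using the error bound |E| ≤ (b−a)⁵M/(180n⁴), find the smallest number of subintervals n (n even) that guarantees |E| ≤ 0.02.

Need 59375/(180n⁴) ≤ 0.02.
n⁴ ≥ 59375/(180·0.02) = 16493.1 ⇒ n ≥ 11.3325, so the smallest even n is 12. (n must be even for Simpson's rule.)

12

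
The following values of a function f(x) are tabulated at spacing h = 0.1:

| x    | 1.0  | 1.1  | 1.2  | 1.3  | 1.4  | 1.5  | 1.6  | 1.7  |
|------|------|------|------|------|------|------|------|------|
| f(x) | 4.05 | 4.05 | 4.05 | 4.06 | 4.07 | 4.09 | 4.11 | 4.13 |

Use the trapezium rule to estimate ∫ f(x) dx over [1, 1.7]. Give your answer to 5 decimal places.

h = 0.1, n = 7.
(h/2)·[y₀ + 2y₁ + 2y₂ + 2y₃ + 2y₄ + 2y₅ + 2y₆ + y₇] = 0.05·(57.04) = 2.85200.

2.85200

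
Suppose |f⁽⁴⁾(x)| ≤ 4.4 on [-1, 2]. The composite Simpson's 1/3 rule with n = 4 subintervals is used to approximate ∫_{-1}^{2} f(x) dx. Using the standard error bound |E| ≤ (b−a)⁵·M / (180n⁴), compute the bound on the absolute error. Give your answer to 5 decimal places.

|E| ≤ (3)⁵·4.4 / (180·4⁴) = 1069.2/46080 = 0.02320.

0.02320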